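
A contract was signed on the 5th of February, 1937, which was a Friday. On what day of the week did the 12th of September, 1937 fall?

Sunday

February 1937: 28 − 5 = 23 days remain (1937 is not a leap year, so February has 28 days).
Then March (31), April (30), May (31), June (30), July (31), August (31): 31 + 30 + 31 + 30 + 31 + 31 = 184 days.
September 1–12, 1937: 12 days.
Total: 23 + 184 + 12 = 219 days.
219 mod 7 = 2, so 2 days after Friday is Sunday.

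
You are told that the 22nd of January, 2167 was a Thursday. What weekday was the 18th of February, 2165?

Monday

Count forward from the earlier date (February 18, 2165) to the later (January 22, 2167):
February 2165: 28 − 18 = 10 days remain (2165 is not a leap year, so February has 28 days).
Then 22 full months totalling 671 days.
January 1–22, 2167: 22 days.
Total: 10 + 671 + 22 = 703 days.
703 mod 7 = 3, so 3 days before Thursday is Monday.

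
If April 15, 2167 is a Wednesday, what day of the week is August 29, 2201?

From April 15, 2167 to April 15, 2201: 34 years, of which 8 contain a Feb 29 — 26×365 + 8×366 = 12418 days.
(2200 is not a leap year (divisible by 100 but not 400).)
April 2201: 30 − 15 = 15 days remain.
Then May (31), June (30), July (31): 31 + 30 + 31 = 92 days.
August 1–29, 2201: 29 days.
Residual: 136 days.
Total: 12554 days.
12554 mod 7 = 3, so 3 days after Wednesday is Saturday.

Saturday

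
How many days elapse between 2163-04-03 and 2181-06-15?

Day-of-year of April 3, 2163: 93.
Day-of-year of June 15, 2181: 166.
2163 has 365 days, so 365 − 93 = 272 days remain in 2163.
Full years 2164–2180: 12 common + 5 leap = 12×365 + 5×366 = 6210 days.
Total: 272 + 6210 + 166 = 6648 days.

6648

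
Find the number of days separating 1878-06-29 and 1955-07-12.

From June 29, 1878 to June 29, 1955: 77 years, of which 18 contain a Feb 29 — 59×365 + 18×366 = 28123 days.
(1900 is not a leap year (divisible by 100 but not 400).)
June 1955: 30 − 29 = 1 day remains.
July 1–12, 1955: 12 days.
Residual: 13 days.
Total: 28136 days.

28136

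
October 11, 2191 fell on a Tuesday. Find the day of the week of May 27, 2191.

Count forward from the earlier date (May 27, 2191) to the later (October 11, 2191):
May 2191: 31 − 27 = 4 days remain.
Then June (30), July (31), August (31), September (30): 30 + 31 + 31 + 30 = 122 days.
October 1–11, 2191: 11 days.
Total: 4 + 122 + 11 = 137 days.
137 mod 7 = 4, so 4 days before Tuesday is Friday.

Friday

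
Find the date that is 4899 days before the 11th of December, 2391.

the 13th of July, 2378

Count 4899 days before December 11, 2391:
Day-of-year of July 13, 2378: 194.
Day-of-year of December 11, 2391: 345.
2378 has 365 days, so 365 − 194 = 171 days remain in 2378.
Full years 2379–2390: 9 common + 3 leap = 9×365 + 3×366 = 4383 days.
Total: 171 + 4383 + 345 = 4899 days.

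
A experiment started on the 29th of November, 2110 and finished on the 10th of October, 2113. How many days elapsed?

Day-of-year of November 29, 2110: 333.
Day-of-year of October 10, 2113: 283.
2110 has 365 days, so 365 − 333 = 32 days remain in 2110.
Full years: 2111: 365; 2112: 366. Sum = 731.
Total: 32 + 731 + 283 = 1046 days.

1046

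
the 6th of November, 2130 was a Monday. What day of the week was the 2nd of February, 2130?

Count forward from the earlier date (February 2, 2130) to the later (November 6, 2130):
February 2130: 28 − 2 = 26 days remain (2130 is not a leap year, so February has 28 days).
Then March (31), April (30), May (31), June (30), July (31), August (31), September (30), October (31): 31 + 30 + 31 + 30 + 31 + 31 + 30 + 31 = 245 days.
November 1–6, 2130: 6 days.
Total: 26 + 245 + 6 = 277 days.
277 mod 7 = 4, so 4 days before Monday is Thursday.

Thursday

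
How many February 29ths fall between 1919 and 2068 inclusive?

Years divisible by 4: 1920, 1924, …, 2068 — 38 in all.
2000 is divisible by 400, so still leap.
No century exceptions apply. Count: 38.

38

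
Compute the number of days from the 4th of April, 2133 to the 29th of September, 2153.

7483

Day-of-year of April 4, 2133: 94.
Day-of-year of September 29, 2153: 272.
2133 has 365 days, so 365 − 94 = 271 days remain in 2133.
Full years 2134–2152: 14 common + 5 leap = 14×365 + 5×366 = 6940 days.
Total: 271 + 6940 + 272 = 7483 days.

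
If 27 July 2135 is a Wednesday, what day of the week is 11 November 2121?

Count forward from the earlier date (November 11, 2121) to the later (July 27, 2135):
From November 11, 2121 to November 11, 2134: 13 years, of which 3 contain a Feb 29 — 10×365 + 3×366 = 4748 days.
November 2134: 30 − 11 = 19 days remain.
Then December (31), January (31), February 2135 (28), March (31), April (30), May (31), June (30): 31 + 31 + 28 + 31 + 30 + 31 + 30 = 212 days.
July 1–27, 2135: 27 days.
Residual: 258 days.
Total: 5006 days.
5006 mod 7 = 1, so 1 day before Wednesday is Tuesday.

Tuesday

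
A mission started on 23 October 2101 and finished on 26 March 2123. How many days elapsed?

Day-of-year of October 23, 2101: 296.
Day-of-year of March 26, 2123: 85.
2101 has 365 days, so 365 − 296 = 69 days remain in 2101.
Full years 2102–2122: 16 common + 5 leap = 16×365 + 5×366 = 7670 days.
Total: 69 + 7670 + 85 = 7824 days.

7824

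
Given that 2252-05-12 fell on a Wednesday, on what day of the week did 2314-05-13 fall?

From May 12, 2252 to May 12, 2314: 62 years, of which 14 contain a Feb 29 — 48×365 + 14×366 = 22644 days.
(2300 is not a leap year (divisible by 100 but not 400).)
Within May 2314: 13 − 12 = 1 day.
Total: 22645 days.
22645 is a multiple of 7, so 2314-05-13 falls on the same weekday: Wednesday.

Wednesday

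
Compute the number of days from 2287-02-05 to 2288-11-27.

661

Day-of-year of February 5, 2287: 36.
Day-of-year of November 27, 2288: 332.
2287 has 365 days, so 365 − 36 = 329 days remain in 2287.
Total: 329 + 332 = 661 days.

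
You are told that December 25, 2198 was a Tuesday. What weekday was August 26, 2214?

Friday

From December 25, 2198 to December 25, 2213: 15 years, of which 3 contain a Feb 29 — 12×365 + 3×366 = 5478 days.
(2200 is not a leap year (divisible by 100 but not 400).)
December 2213: 31 − 25 = 6 days remain.
Then January (31), February 2214 (28), March (31), April (30), May (31), June (30), July (31): 31 + 28 + 31 + 30 + 31 + 30 + 31 = 212 days.
August 1–26, 2214: 26 days.
Residual: 244 days.
Total: 5722 days.
5722 mod 7 = 3, so 3 days after Tuesday is Friday.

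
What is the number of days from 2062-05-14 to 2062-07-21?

May 2062: 31 − 14 = 17 days remain.
Then June (30): 30 days.
July 1–21, 2062: 21 days.
Total: 17 + 30 + 21 = 68 days.

68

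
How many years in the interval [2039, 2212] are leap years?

Years divisible by 4: 2040, 2044, …, 2212 — 44 in all.
Of these, 2100, 2200 are divisible by 100 but not 400, so not leap.
Leap years: 44 − 2 = 42.

42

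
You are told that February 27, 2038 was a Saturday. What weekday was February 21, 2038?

Sunday

Count forward from the earlier date (February 21, 2038) to the later (February 27, 2038):
Within February 2038: 27 − 21 = 6 days.
6 mod 7 = 6, so 6 days before Saturday is Sunday.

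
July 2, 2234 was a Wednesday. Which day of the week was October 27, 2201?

Count forward from the earlier date (October 27, 2201) to the later (July 2, 2234):
From October 27, 2201 to October 27, 2233: 32 years, of which 8 contain a Feb 29 — 24×365 + 8×366 = 11688 days.
October 2233: 31 − 27 = 4 days remain.
Then November (30), December (31), January (31), February 2234 (28), March (31), April (30), May (31), June (30): 30 + 31 + 31 + 28 + 31 + 30 + 31 + 30 = 242 days.
July 1–2, 2234: 2 days.
Residual: 248 days.
Total: 11936 days.
11936 mod 7 = 1, so 1 day before Wednesday is Tuesday.

Tuesday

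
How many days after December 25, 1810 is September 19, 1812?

634

December 25, 1810 → December 25, 1811: 365 days.
December 1811: 31 − 25 = 6 days remain.
Then January (31), February 1812 (29), March (31), April (30), May (31), June (30), July (31), August (31): 31 + 29 + 31 + 30 + 31 + 30 + 31 + 31 = 244 days.
September 1–19, 1812: 19 days.
Residual: 269 days.
Total: 634 days.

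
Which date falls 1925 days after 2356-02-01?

2361-05-10

Count 1925 days after February 1, 2356:
February 1, 2356 → February 1, 2357: 366 days (2356 is a leap year).
February 1, 2357 → February 1, 2358: 365 days.
February 1, 2358 → February 1, 2359: 365 days.
February 1, 2359 → February 1, 2360: 365 days.
February 1, 2360 → February 1, 2361: 366 days (2360 is a leap year).
February 2361: 28 − 1 = 27 days remain (2361 is not a leap year, so February has 28 days).
Then March (31), April (30): 31 + 30 = 61 days.
May 1–10, 2361: 10 days.
Residual: 98 days.
Total: 1925 days.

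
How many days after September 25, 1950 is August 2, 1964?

Day-of-year of September 25, 1950: 268.
Day-of-year of August 2, 1964: 215.
1950 has 365 days, so 365 − 268 = 97 days remain in 1950.
Full years 1951–1963: 10 common + 3 leap = 10×365 + 3×366 = 4748 days.
Total: 97 + 4748 + 215 = 5060 days.

5060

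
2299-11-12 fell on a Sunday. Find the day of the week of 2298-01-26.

Wednesday

Count forward from the earlier date (January 26, 2298) to the later (November 12, 2299):
January 2298: 31 − 26 = 5 days remain.
Then 21 full months totalling 638 days.
November 1–12, 2299: 12 days.
Total: 5 + 638 + 12 = 655 days.
655 mod 7 = 4, so 4 days before Sunday is Wednesday.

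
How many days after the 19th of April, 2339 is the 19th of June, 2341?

Day-of-year of April 19, 2339: 109.
Day-of-year of June 19, 2341: 170.
2339 has 365 days, so 365 − 109 = 256 days remain in 2339.
Full years: 2340: 366. Sum = 366.
Total: 256 + 366 + 170 = 792 days.

792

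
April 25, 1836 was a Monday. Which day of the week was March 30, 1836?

Count forward from the earlier date (March 30, 1836) to the later (April 25, 1836):
March 1836: 31 − 30 = 1 day remains.
April 1–25, 1836: 25 days.
Total: 1 + 25 = 26 days.
26 mod 7 = 5, so 5 days before Monday is Wednesday.

Wednesday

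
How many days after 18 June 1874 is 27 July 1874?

39

June 1874: 30 − 18 = 12 days remain.
July 1–27, 1874: 27 days.
Total: 12 + 27 = 39 days.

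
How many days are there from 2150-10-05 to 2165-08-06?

From October 5, 2150 to October 5, 2164: 14 years, of which 4 contain a Feb 29 — 10×365 + 4×366 = 5114 days.
October 2164: 31 − 5 = 26 days remain.
Then 9 full months totalling 273 days.
August 1–6, 2165: 6 days.
Residual: 305 days.
Total: 5419 days.

5419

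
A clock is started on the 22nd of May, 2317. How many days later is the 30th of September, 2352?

Day-of-year of May 22, 2317: 142.
Day-of-year of September 30, 2352: 274.
2317 has 365 days, so 365 − 142 = 223 days remain in 2317.
Full years 2318–2351: 26 common + 8 leap = 26×365 + 8×366 = 12418 days.
Total: 223 + 12418 + 274 = 12915 days.

12915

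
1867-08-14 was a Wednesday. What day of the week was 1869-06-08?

Day-of-year of August 14, 1867: 226.
Day-of-year of June 8, 1869: 159.
1867 has 365 days, so 365 − 226 = 139 days remain in 1867.
Full years: 1868: 366. Sum = 366.
Total: 139 + 366 + 159 = 664 days.
664 mod 7 = 6, so 6 days after Wednesday is Tuesday.

Tuesday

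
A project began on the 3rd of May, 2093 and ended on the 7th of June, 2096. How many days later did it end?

May 3, 2093 → May 3, 2094: 365 days.
May 3, 2094 → May 3, 2095: 365 days.
May 3, 2095 → May 3, 2096: 366 days (2096 is a leap year).
May 2096: 31 − 3 = 28 days remain.
June 1–7, 2096: 7 days.
Residual: 35 days.
Total: 1131 days.

1131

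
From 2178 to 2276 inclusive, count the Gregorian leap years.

Years divisible by 4: 2180, 2184, …, 2276 — 25 in all.
Of these, 2200 is divisible by 100 but not 400, so not leap.
Leap years: 25 − 1 = 24.

24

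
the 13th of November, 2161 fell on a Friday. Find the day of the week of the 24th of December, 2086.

Count forward from the earlier date (December 24, 2086) to the later (November 13, 2161):
From December 24, 2086 to December 24, 2160: 74 years, of which 18 contain a Feb 29 — 56×365 + 18×366 = 27028 days.
(2100 is not a leap year (divisible by 100 but not 400).)
December 2160: 31 − 24 = 7 days remain.
Then 10 full months totalling 304 days.
November 1–13, 2161: 13 days.
Residual: 324 days.
Total: 27352 days.
27352 mod 7 = 3, so 3 days before Friday is Tuesday.

Tuesday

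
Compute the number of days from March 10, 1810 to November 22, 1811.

622

Day-of-year of March 10, 1810: 69.
Day-of-year of November 22, 1811: 326.
1810 has 365 days, so 365 − 69 = 296 days remain in 1810.
Total: 296 + 326 = 622 days.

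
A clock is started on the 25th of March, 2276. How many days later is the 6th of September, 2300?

Day-of-year of March 25, 2276: 85.
Day-of-year of September 6, 2300: 249.
2276 has 366 days, so 366 − 85 = 281 days remain in 2276.
Full years 2277–2299: 18 common + 5 leap = 18×365 + 5×366 = 8400 days.
Total: 281 + 8400 + 249 = 8930 days.

8930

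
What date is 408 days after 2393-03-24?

2394-05-06

Count 408 days after March 24, 2393:
Day-of-year of March 24, 2393: 83.
Day-of-year of May 6, 2394: 126.
2393 has 365 days, so 365 − 83 = 282 days remain in 2393.
Total: 282 + 126 = 408 days.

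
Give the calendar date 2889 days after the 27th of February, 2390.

the 25th of January, 2398

Count 2889 days after February 27, 2390:
From February 27, 2390 to February 27, 2397: 7 years, of which 2 contain a Feb 29 — 5×365 + 2×366 = 2557 days.
February 2397: 28 − 27 = 1 day remains (2397 is not a leap year, so February has 28 days).
Then 10 full months totalling 306 days.
January 1–25, 2398: 25 days.
Residual: 332 days.
Total: 2889 days.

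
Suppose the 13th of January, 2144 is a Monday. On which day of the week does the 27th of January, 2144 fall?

Monday

Within January 2144: 27 − 13 = 14 days.
14 is a multiple of 7, so the 27th of January, 2144 falls on the same weekday: Monday.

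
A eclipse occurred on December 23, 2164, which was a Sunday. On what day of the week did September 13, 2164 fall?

Thursday

Count forward from the earlier date (September 13, 2164) to the later (December 23, 2164):
September 2164: 30 − 13 = 17 days remain.
Then October (31), November (30): 31 + 30 = 61 days.
December 1–23, 2164: 23 days.
Total: 17 + 61 + 23 = 101 days.
101 mod 7 = 3, so 3 days before Sunday is Thursday.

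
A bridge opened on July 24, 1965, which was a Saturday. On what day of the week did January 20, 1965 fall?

Wednesday

Count forward from the earlier date (January 20, 1965) to the later (July 24, 1965):
January 1965: 31 − 20 = 11 days remain.
Then February 1965 (28), March (31), April (30), May (31), June (30): 28 + 31 + 30 + 31 + 30 = 150 days.
July 1–24, 1965: 24 days.
Total: 11 + 150 + 24 = 185 days.
185 mod 7 = 3, so 3 days before Saturday is Wednesday.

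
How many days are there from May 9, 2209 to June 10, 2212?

Day-of-year of May 9, 2209: 129.
Day-of-year of June 10, 2212: 162.
2209 has 365 days, so 365 − 129 = 236 days remain in 2209.
Full years: 2210: 365; 2211: 365. Sum = 730.
Total: 236 + 730 + 162 = 1128 days.

1128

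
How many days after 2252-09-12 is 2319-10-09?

From September 12, 2252 to September 12, 2319: 67 years, of which 15 contain a Feb 29 — 52×365 + 15×366 = 24470 days.
(2300 is not a leap year (divisible by 100 but not 400).)
September 2319: 30 − 12 = 18 days remain.
October 1–9, 2319: 9 days.
Residual: 27 days.
Total: 24497 days.

24497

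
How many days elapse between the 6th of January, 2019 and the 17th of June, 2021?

893

Day-of-year of January 6, 2019: 6.
Day-of-year of June 17, 2021: 168.
2019 has 365 days, so 365 − 6 = 359 days remain in 2019.
Full years: 2020: 366. Sum = 366.
Total: 359 + 366 + 168 = 893 days.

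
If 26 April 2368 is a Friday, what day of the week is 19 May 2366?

Thursday

Count forward from the earlier date (May 19, 2366) to the later (April 26, 2368):
Day-of-year of May 19, 2366: 139.
Day-of-year of April 26, 2368: 117.
2366 has 365 days, so 365 − 139 = 226 days remain in 2366.
Full years: 2367: 365. Sum = 365.
Total: 226 + 365 + 117 = 708 days.
708 mod 7 = 1, so 1 day before Friday is Thursday.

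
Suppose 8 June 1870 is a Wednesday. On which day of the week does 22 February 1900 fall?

Thursday

From June 8, 1870 to June 8, 1899: 29 years, of which 7 contain a Feb 29 — 22×365 + 7×366 = 10592 days.
June 1899: 30 − 8 = 22 days remain.
Then July (31), August (31), September (30), October (31), November (30), December (31), January (31): 31 + 31 + 30 + 31 + 30 + 31 + 31 = 215 days.
February 1–22, 1900: 22 days (1900 is not a leap year (divisible by 100 but not 400)).
Residual: 259 days.
Total: 10851 days.
10851 mod 7 = 1, so 1 day after Wednesday is Thursday.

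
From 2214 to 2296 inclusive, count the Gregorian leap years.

21

Years divisible by 4: 2216, 2220, …, 2296 — 21 in all.
No century exceptions apply. Count: 21.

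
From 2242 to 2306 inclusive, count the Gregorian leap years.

15

Years divisible by 4: 2244, 2248, …, 2304 — 16 in all.
Of these, 2300 is divisible by 100 but not 400, so not leap.
Leap years: 16 − 1 = 15.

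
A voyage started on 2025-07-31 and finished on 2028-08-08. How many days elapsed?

1104

July 31, 2025 → July 31, 2026: 365 days.
July 31, 2026 → July 31, 2027: 365 days.
July 31, 2027 → July 31, 2028: 366 days (2028 is a leap year).
July 2028: 31 − 31 = 0 days remain.
August 1–8, 2028: 8 days.
Residual: 8 days.
Total: 1104 days.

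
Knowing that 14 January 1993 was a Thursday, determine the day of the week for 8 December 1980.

Monday

Count forward from the earlier date (December 8, 1980) to the later (January 14, 1993):
From December 8, 1980 to December 8, 1992: 12 years, of which 3 contain a Feb 29 — 9×365 + 3×366 = 4383 days.
December 1992: 31 − 8 = 23 days remain.
January 1–14, 1993: 14 days.
Residual: 37 days.
Total: 4420 days.
4420 mod 7 = 3, so 3 days before Thursday is Monday.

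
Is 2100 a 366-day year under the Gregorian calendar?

2100 is not a leap year (divisible by 100 but not 400).

No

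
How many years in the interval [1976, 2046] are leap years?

18

Years divisible by 4: 1976, 1980, …, 2044 — 18 in all.
2000 is divisible by 400, so still leap.
No century exceptions apply. Count: 18.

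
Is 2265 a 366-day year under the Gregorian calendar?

2265 is not a leap year.

No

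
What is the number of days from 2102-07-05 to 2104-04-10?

645

Day-of-year of July 5, 2102: 186.
Day-of-year of April 10, 2104: 101.
2102 has 365 days, so 365 − 186 = 179 days remain in 2102.
Full years: 2103: 365. Sum = 365.
Total: 179 + 365 + 101 = 645 days.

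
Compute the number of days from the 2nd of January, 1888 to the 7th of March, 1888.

65

January 1888: 31 − 2 = 29 days remain.
Then February 1888 (29): 29 days.
March 1–7, 1888: 7 days.
Total: 29 + 29 + 7 = 65 days.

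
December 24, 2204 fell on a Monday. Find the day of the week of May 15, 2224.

From December 24, 2204 to December 24, 2223: 19 years, of which 4 contain a Feb 29 — 15×365 + 4×366 = 6939 days.
December 2223: 31 − 24 = 7 days remain.
Then January (31), February 2224 (29), March (31), April (30): 31 + 29 + 31 + 30 = 121 days.
May 1–15, 2224: 15 days.
Residual: 143 days.
Total: 7082 days.
7082 mod 7 = 5, so 5 days after Monday is Saturday.

Saturday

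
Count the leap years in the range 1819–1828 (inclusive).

Years divisible by 4 in [1819, 1828]: 1820, 1824, 1828.
No century exceptions apply. Count: 3.

3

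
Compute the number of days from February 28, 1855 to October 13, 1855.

227

February 1855: 28 − 28 = 0 days remain (1855 is not a leap year, so February has 28 days).
Then March (31), April (30), May (31), June (30), July (31), August (31), September (30): 31 + 30 + 31 + 30 + 31 + 31 + 30 = 214 days.
October 1–13, 1855: 13 days.
Total: 0 + 214 + 13 = 227 days.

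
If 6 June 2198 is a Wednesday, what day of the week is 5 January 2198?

Count forward from the earlier date (January 5, 2198) to the later (June 6, 2198):
January 2198: 31 − 5 = 26 days remain.
Then February 2198 (28), March (31), April (30), May (31): 28 + 31 + 30 + 31 = 120 days.
June 1–6, 2198: 6 days.
Total: 26 + 120 + 6 = 152 days.
152 mod 7 = 5, so 5 days before Wednesday is Friday.

Friday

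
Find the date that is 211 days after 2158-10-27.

2159-05-26

Count 211 days after October 27, 2158:
October 2158: 31 − 27 = 4 days remain.
Then November (30), December (31), January (31), February 2159 (28), March (31), April (30): 30 + 31 + 31 + 28 + 31 + 30 = 181 days.
May 1–26, 2159: 26 days.
Residual: 211 days.
Total: 211 days.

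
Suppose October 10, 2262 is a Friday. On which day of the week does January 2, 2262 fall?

Count forward from the earlier date (January 2, 2262) to the later (October 10, 2262):
January 2262: 31 − 2 = 29 days remain.
Then February 2262 (28), March (31), April (30), May (31), June (30), July (31), August (31), September (30): 28 + 31 + 30 + 31 + 30 + 31 + 31 + 30 = 242 days.
October 1–10, 2262: 10 days.
Total: 29 + 242 + 10 = 281 days.
281 mod 7 = 1, so 1 day before Friday is Thursday.

Thursday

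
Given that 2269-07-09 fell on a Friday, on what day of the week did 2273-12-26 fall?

Friday

July 9, 2269 → July 9, 2270: 365 days.
July 9, 2270 → July 9, 2271: 365 days.
July 9, 2271 → July 9, 2272: 366 days (2272 is a leap year).
July 9, 2272 → July 9, 2273: 365 days.
July 2273: 31 − 9 = 22 days remain.
Then August (31), September (30), October (31), November (30): 31 + 30 + 31 + 30 = 122 days.
December 1–26, 2273: 26 days.
Residual: 170 days.
Total: 1631 days.
1631 is a multiple of 7, so 2273-12-26 falls on the same weekday: Friday.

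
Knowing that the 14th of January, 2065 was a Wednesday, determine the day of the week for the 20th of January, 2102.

Day-of-year of January 14, 2065: 14.
Day-of-year of January 20, 2102: 20.
2065 has 365 days, so 365 − 14 = 351 days remain in 2065.
Full years 2066–2101: 28 common + 8 leap = 28×365 + 8×366 = 13148 days.
Total: 351 + 13148 + 20 = 13519 days.
13519 mod 7 = 2, so 2 days after Wednesday is Friday.

Friday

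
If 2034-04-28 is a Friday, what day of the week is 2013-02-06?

Wednesday

Count forward from the earlier date (February 6, 2013) to the later (April 28, 2034):
From February 6, 2013 to February 6, 2034: 21 years, of which 5 contain a Feb 29 — 16×365 + 5×366 = 7670 days.
February 2034: 28 − 6 = 22 days remain (2034 is not a leap year, so February has 28 days).
Then March (31): 31 days.
April 1–28, 2034: 28 days.
Residual: 81 days.
Total: 7751 days.
7751 mod 7 = 2, so 2 days before Friday is Wednesday.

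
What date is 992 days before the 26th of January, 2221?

the 10th of May, 2218

Count 992 days before January 26, 2221:
May 10, 2218 → May 10, 2219: 365 days.
May 10, 2219 → May 10, 2220: 366 days (2220 is a leap year).
May 2220: 31 − 10 = 21 days remain.
Then June (30), July (31), August (31), September (30), October (31), November (30), December (31): 30 + 31 + 31 + 30 + 31 + 30 + 31 = 214 days.
January 1–26, 2221: 26 days.
Residual: 261 days.
Total: 992 days.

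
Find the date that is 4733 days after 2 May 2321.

17 April 2334

Count 4733 days after May 2, 2321:
Day-of-year of May 2, 2321: 122.
Day-of-year of April 17, 2334: 107.
2321 has 365 days, so 365 − 122 = 243 days remain in 2321.
Full years 2322–2333: 9 common + 3 leap = 9×365 + 3×366 = 4383 days.
Total: 243 + 4383 + 107 = 4733 days.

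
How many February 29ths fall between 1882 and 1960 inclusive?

Years divisible by 4: 1884, 1888, …, 1960 — 20 in all.
Of these, 1900 is divisible by 100 but not 400, so not leap.
Leap years: 20 − 1 = 19.

19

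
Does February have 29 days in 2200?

2200 is not a leap year (divisible by 100 but not 400).

No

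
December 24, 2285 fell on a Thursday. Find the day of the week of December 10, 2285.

Count forward from the earlier date (December 10, 2285) to the later (December 24, 2285):
Within December 2285: 24 − 10 = 14 days.
14 is a multiple of 7, so December 10, 2285 falls on the same weekday: Thursday.

Thursday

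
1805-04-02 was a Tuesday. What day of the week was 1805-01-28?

Count forward from the earlier date (January 28, 1805) to the later (April 2, 1805):
January 1805: 31 − 28 = 3 days remain.
Then February 1805 (28), March (31): 28 + 31 = 59 days.
April 1–2, 1805: 2 days.
Total: 3 + 59 + 2 = 64 days.
64 mod 7 = 1, so 1 day before Tuesday is Monday.

Monday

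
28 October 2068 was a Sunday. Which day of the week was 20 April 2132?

Sunday

From October 28, 2068 to October 28, 2131: 63 years, of which 14 contain a Feb 29 — 49×365 + 14×366 = 23009 days.
(2100 is not a leap year (divisible by 100 but not 400).)
October 2131: 31 − 28 = 3 days remain.
Then November (30), December (31), January (31), February 2132 (29), March (31): 30 + 31 + 31 + 29 + 31 = 152 days.
April 1–20, 2132: 20 days.
Residual: 175 days.
Total: 23184 days.
23184 is a multiple of 7, so 20 April 2132 falls on the same weekday: Sunday.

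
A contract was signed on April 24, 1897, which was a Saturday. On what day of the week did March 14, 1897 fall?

Sunday

Count forward from the earlier date (March 14, 1897) to the later (April 24, 1897):
March 1897: 31 − 14 = 17 days remain.
April 1–24, 1897: 24 days.
Total: 17 + 24 = 41 days.
41 mod 7 = 6, so 6 days before Saturday is Sunday.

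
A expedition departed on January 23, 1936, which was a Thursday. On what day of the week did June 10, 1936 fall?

January 1936: 31 − 23 = 8 days remain.
Then February 1936 (29), March (31), April (30), May (31): 29 + 31 + 30 + 31 = 121 days.
June 1–10, 1936: 10 days.
Total: 8 + 121 + 10 = 139 days.
139 mod 7 = 6, so 6 days after Thursday is Wednesday.

Wednesday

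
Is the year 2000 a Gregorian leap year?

2000 is a leap year (divisible by 400).

Yes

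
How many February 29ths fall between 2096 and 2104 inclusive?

Years divisible by 4 in [2096, 2104]: 2096, 2100, 2104.
Of these, 2100 is divisible by 100 but not 400, so not leap.
Leap years: 3 − 1 = 2.

2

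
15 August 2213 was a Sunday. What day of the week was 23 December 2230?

Thursday

From August 15, 2213 to August 15, 2230: 17 years, of which 4 contain a Feb 29 — 13×365 + 4×366 = 6209 days.
August 2230: 31 − 15 = 16 days remain.
Then September (30), October (31), November (30): 30 + 31 + 30 = 91 days.
December 1–23, 2230: 23 days.
Residual: 130 days.
Total: 6339 days.
6339 mod 7 = 4, so 4 days after Sunday is Thursday.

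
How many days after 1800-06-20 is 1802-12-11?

904

June 20, 1800 → June 20, 1801: 365 days.
June 20, 1801 → June 20, 1802: 365 days.
June 1802: 30 − 20 = 10 days remain.
Then July (31), August (31), September (30), October (31), November (30): 31 + 31 + 30 + 31 + 30 = 153 days.
December 1–11, 1802: 11 days.
Residual: 174 days.
Total: 904 days.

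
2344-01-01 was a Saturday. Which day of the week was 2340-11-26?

Tuesday

Count forward from the earlier date (November 26, 2340) to the later (January 1, 2344):
Day-of-year of November 26, 2340: 331.
Day-of-year of January 1, 2344: 1.
2340 has 366 days, so 366 − 331 = 35 days remain in 2340.
Full years: 2341: 365; 2342: 365; 2343: 365. Sum = 1095.
Total: 35 + 1095 + 1 = 1131 days.
1131 mod 7 = 4, so 4 days before Saturday is Tuesday.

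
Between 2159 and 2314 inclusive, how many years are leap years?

37

Years divisible by 4: 2160, 2164, …, 2312 — 39 in all.
Of these, 2200, 2300 are divisible by 100 but not 400, so not leap.
Leap years: 39 − 2 = 37.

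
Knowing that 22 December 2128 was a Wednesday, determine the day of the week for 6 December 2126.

Count forward from the earlier date (December 6, 2126) to the later (December 22, 2128):
Day-of-year of December 6, 2126: 340.
Day-of-year of December 22, 2128: 357.
2126 has 365 days, so 365 − 340 = 25 days remain in 2126.
Full years: 2127: 365. Sum = 365.
Total: 25 + 365 + 357 = 747 days.
747 mod 7 = 5, so 5 days before Wednesday is Friday.

Friday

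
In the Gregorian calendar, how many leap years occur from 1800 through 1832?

8

Years divisible by 4 in [1800, 1832]: 1800, 1804, 1808, 1812, 1816, 1820, 1824, 1828, 1832.
Of these, 1800 is divisible by 100 but not 400, so not leap.
Leap years: 9 − 1 = 8.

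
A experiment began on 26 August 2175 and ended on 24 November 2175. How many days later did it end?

90

August 2175: 31 − 26 = 5 days remain.
Then September (30), October (31): 30 + 31 = 61 days.
November 1–24, 2175: 24 days.
Total: 5 + 61 + 24 = 90 days.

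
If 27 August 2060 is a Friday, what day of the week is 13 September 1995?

Wednesday

Count forward from the earlier date (September 13, 1995) to the later (August 27, 2060):
From September 13, 1995 to September 13, 2059: 64 years, of which 16 contain a Feb 29 — 48×365 + 16×366 = 23376 days.
(2000 is a leap year (divisible by 400).)
September 2059: 30 − 13 = 17 days remain.
Then 10 full months totalling 305 days.
August 1–27, 2060: 27 days.
Residual: 349 days.
Total: 23725 days.
23725 mod 7 = 2, so 2 days before Friday is Wednesday.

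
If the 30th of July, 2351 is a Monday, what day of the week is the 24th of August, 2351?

July 2351: 31 − 30 = 1 day remains.
August 1–24, 2351: 24 days.
Total: 1 + 24 = 25 days.
25 mod 7 = 4, so 4 days after Monday is Friday.

Friday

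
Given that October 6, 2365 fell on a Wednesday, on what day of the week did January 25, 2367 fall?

October 6, 2365 → October 6, 2366: 365 days.
October 2366: 31 − 6 = 25 days remain.
Then November (30), December (31): 30 + 31 = 61 days.
January 1–25, 2367: 25 days.
Residual: 111 days.
Total: 476 days.
476 is a multiple of 7, so January 25, 2367 falls on the same weekday: Wednesday.

Wednesday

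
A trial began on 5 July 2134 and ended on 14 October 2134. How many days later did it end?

101

July 2134: 31 − 5 = 26 days remain.
Then August (31), September (30): 31 + 30 = 61 days.
October 1–14, 2134: 14 days.
Total: 26 + 61 + 14 = 101 days.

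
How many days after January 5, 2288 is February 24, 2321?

12103

Day-of-year of January 5, 2288: 5.
Day-of-year of February 24, 2321: 55.
2288 has 366 days, so 366 − 5 = 361 days remain in 2288.
Full years 2289–2320: 25 common + 7 leap = 25×365 + 7×366 = 11687 days.
Total: 361 + 11687 + 55 = 12103 days.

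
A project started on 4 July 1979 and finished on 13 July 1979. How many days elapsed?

Within July 1979: 13 − 4 = 9 days.

9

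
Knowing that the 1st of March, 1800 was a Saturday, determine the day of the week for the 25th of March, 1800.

Within March 1800: 25 − 1 = 24 days.
24 mod 7 = 3, so 3 days after Saturday is Tuesday.

Tuesday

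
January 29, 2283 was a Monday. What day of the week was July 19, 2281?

Tuesday

Count forward from the earlier date (July 19, 2281) to the later (January 29, 2283):
Day-of-year of July 19, 2281: 200.
Day-of-year of January 29, 2283: 29.
2281 has 365 days, so 365 − 200 = 165 days remain in 2281.
Full years: 2282: 365. Sum = 365.
Total: 165 + 365 + 29 = 559 days.
559 mod 7 = 6, so 6 days before Monday is Tuesday.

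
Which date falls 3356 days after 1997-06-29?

2006-09-06

Count 3356 days after June 29, 1997:
Day-of-year of June 29, 1997: 180.
Day-of-year of September 6, 2006: 249.
1997 has 365 days, so 365 − 180 = 185 days remain in 1997.
Full years 1998–2005: 6 common + 2 leap = 6×365 + 2×366 = 2922 days.
Total: 185 + 2922 + 249 = 3356 days.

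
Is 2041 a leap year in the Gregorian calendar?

2041 is not a leap year.

No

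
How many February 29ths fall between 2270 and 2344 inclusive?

18

Years divisible by 4: 2272, 2276, …, 2344 — 19 in all.
Of these, 2300 is divisible by 100 but not 400, so not leap.
Leap years: 19 − 1 = 18.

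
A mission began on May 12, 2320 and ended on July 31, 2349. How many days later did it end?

10672

Day-of-year of May 12, 2320: 133.
Day-of-year of July 31, 2349: 212.
2320 has 366 days, so 366 − 133 = 233 days remain in 2320.
Full years 2321–2348: 21 common + 7 leap = 21×365 + 7×366 = 10227 days.
Total: 233 + 10227 + 212 = 10672 days.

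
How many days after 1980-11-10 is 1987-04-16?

Day-of-year of November 10, 1980: 315.
Day-of-year of April 16, 1987: 106.
1980 has 366 days, so 366 − 315 = 51 days remain in 1980.
Full years: 1981: 365; 1982: 365; 1983: 365; 1984: 366; 1985: 365; 1986: 365. Sum = 2191.
Total: 51 + 2191 + 106 = 2348 days.

2348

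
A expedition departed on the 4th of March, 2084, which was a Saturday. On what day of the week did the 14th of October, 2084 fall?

Saturday

March 2084: 31 − 4 = 27 days remain.
Then April (30), May (31), June (30), July (31), August (31), September (30): 30 + 31 + 30 + 31 + 31 + 30 = 183 days.
October 1–14, 2084: 14 days.
Total: 27 + 183 + 14 = 224 days.
224 is a multiple of 7, so the 14th of October, 2084 falls on the same weekday: Saturday.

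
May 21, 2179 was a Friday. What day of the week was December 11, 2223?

From May 21, 2179 to May 21, 2223: 44 years, of which 10 contain a Feb 29 — 34×365 + 10×366 = 16070 days.
(2200 is not a leap year (divisible by 100 but not 400).)
May 2223: 31 − 21 = 10 days remain.
Then June (30), July (31), August (31), September (30), October (31), November (30): 30 + 31 + 31 + 30 + 31 + 30 = 183 days.
December 1–11, 2223: 11 days.
Residual: 204 days.
Total: 16274 days.
16274 mod 7 = 6, so 6 days after Friday is Thursday.

Thursday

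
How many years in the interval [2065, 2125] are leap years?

Years divisible by 4: 2068, 2072, …, 2124 — 15 in all.
Of these, 2100 is divisible by 100 but not 400, so not leap.
Leap years: 15 − 1 = 14.

14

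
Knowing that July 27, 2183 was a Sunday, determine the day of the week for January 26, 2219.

From July 27, 2183 to July 27, 2218: 35 years, of which 8 contain a Feb 29 — 27×365 + 8×366 = 12783 days.
(2200 is not a leap year (divisible by 100 but not 400).)
July 2218: 31 − 27 = 4 days remain.
Then August (31), September (30), October (31), November (30), December (31): 31 + 30 + 31 + 30 + 31 = 153 days.
January 1–26, 2219: 26 days.
Residual: 183 days.
Total: 12966 days.
12966 mod 7 = 2, so 2 days after Sunday is Tuesday.

Tuesday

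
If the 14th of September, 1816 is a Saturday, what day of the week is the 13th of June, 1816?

Thursday

Count forward from the earlier date (June 13, 1816) to the later (September 14, 1816):
June 1816: 30 − 13 = 17 days remain.
Then July (31), August (31): 31 + 31 = 62 days.
September 1–14, 1816: 14 days.
Total: 17 + 62 + 14 = 93 days.
93 mod 7 = 2, so 2 days before Saturday is Thursday.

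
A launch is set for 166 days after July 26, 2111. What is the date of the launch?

January 8, 2112

Count 166 days after July 26, 2111:
July 2111: 31 − 26 = 5 days remain.
Then August (31), September (30), October (31), November (30), December (31): 31 + 30 + 31 + 30 + 31 = 153 days.
January 1–8, 2112: 8 days.
Total: 5 + 153 + 8 = 166 days.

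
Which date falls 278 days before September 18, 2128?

December 15, 2127

Count 278 days before September 18, 2128:
Day-of-year of December 15, 2127: 349.
Day-of-year of September 18, 2128: 262.
2127 has 365 days, so 365 − 349 = 16 days remain in 2127.
Total: 16 + 262 = 278 days.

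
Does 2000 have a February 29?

2000 is a leap year (divisible by 400).

Yes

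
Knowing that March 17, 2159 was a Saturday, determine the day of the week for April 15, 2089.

Count forward from the earlier date (April 15, 2089) to the later (March 17, 2159):
From April 15, 2089 to April 15, 2158: 69 years, of which 16 contain a Feb 29 — 53×365 + 16×366 = 25201 days.
(2100 is not a leap year (divisible by 100 but not 400).)
April 2158: 30 − 15 = 15 days remain.
Then 10 full months totalling 304 days.
March 1–17, 2159: 17 days.
Residual: 336 days.
Total: 25537 days.
25537 mod 7 = 1, so 1 day before Saturday is Friday.

Friday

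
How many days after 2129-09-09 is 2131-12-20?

832

September 9, 2129 → September 9, 2130: 365 days.
September 9, 2130 → September 9, 2131: 365 days.
September 2131: 30 − 9 = 21 days remain.
Then October (31), November (30): 31 + 30 = 61 days.
December 1–20, 2131: 20 days.
Residual: 102 days.
Total: 832 days.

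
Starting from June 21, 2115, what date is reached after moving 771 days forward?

July 31, 2117

Count 771 days after June 21, 2115:
Day-of-year of June 21, 2115: 172.
Day-of-year of July 31, 2117: 212.
2115 has 365 days, so 365 − 172 = 193 days remain in 2115.
Full years: 2116: 366. Sum = 366.
Total: 193 + 366 + 212 = 771 days.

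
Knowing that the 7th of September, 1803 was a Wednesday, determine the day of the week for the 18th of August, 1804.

September 1803: 30 − 7 = 23 days remain.
Then 10 full months totalling 305 days.
August 1–18, 1804: 18 days.
Total: 23 + 305 + 18 = 346 days.
346 mod 7 = 3, so 3 days after Wednesday is Saturday.

Saturday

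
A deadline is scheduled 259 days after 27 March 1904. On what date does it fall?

11 December 1904

Count 259 days after March 27, 1904:
March 1904: 31 − 27 = 4 days remain.
Then April (30), May (31), June (30), July (31), August (31), September (30), October (31), November (30): 30 + 31 + 30 + 31 + 31 + 30 + 31 + 30 = 244 days.
December 1–11, 1904: 11 days.
Total: 4 + 244 + 11 = 259 days.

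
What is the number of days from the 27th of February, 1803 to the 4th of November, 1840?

13765

From February 27, 1803 to February 27, 1840: 37 years, of which 9 contain a Feb 29 — 28×365 + 9×366 = 13514 days.
February 1840: 29 − 27 = 2 days remain (1840 is a leap year, so February has 29 days).
Then March (31), April (30), May (31), June (30), July (31), August (31), September (30), October (31): 31 + 30 + 31 + 30 + 31 + 31 + 30 + 31 = 245 days.
November 1–4, 1840: 4 days.
Residual: 251 days.
Total: 13765 days.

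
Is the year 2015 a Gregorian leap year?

No

2015 is not a leap year.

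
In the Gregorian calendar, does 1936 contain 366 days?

1936 is a leap year.

Yes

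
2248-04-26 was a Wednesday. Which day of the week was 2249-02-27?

April 2248: 30 − 26 = 4 days remain.
Then 9 full months totalling 276 days.
February 1–27, 2249: 27 days (2249 is not a leap year).
Residual: 307 days.
Total: 307 days.
307 mod 7 = 6, so 6 days after Wednesday is Tuesday.

Tuesday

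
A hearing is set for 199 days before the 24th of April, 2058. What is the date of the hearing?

the 7th of October, 2057

Count 199 days before April 24, 2058:
October 2057: 31 − 7 = 24 days remain.
Then November (30), December (31), January (31), February 2058 (28), March (31): 30 + 31 + 31 + 28 + 31 = 151 days.
April 1–24, 2058: 24 days.
Residual: 199 days.
Total: 199 days.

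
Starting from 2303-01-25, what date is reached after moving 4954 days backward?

2289-07-02

Count 4954 days before January 25, 2303:
Day-of-year of July 2, 2289: 183.
Day-of-year of January 25, 2303: 25.
2289 has 365 days, so 365 − 183 = 182 days remain in 2289.
Full years 2290–2302: 11 common + 2 leap = 11×365 + 2×366 = 4747 days.
Total: 182 + 4747 + 25 = 4954 days.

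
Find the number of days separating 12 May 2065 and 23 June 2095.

Day-of-year of May 12, 2065: 132.
Day-of-year of June 23, 2095: 174.
2065 has 365 days, so 365 − 132 = 233 days remain in 2065.
Full years 2066–2094: 22 common + 7 leap = 22×365 + 7×366 = 10592 days.
Total: 233 + 10592 + 174 = 10999 days.

10999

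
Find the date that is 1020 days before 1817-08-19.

1814-11-03

Count 1020 days before August 19, 1817:
November 3, 1814 → November 3, 1815: 365 days.
November 3, 1815 → November 3, 1816: 366 days (1816 is a leap year).
November 1816: 30 − 3 = 27 days remain.
Then December (31), January (31), February 1817 (28), March (31), April (30), May (31), June (30), July (31): 31 + 31 + 28 + 31 + 30 + 31 + 30 + 31 = 243 days.
August 1–19, 1817: 19 days.
Residual: 289 days.
Total: 1020 days.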